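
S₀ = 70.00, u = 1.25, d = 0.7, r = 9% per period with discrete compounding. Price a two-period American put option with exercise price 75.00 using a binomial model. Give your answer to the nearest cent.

9.33

Risk-neutral probability p = (1 + 0.09 − 0.7)/(1.25 − 0.7) = 0.3900/0.5500 = 0.7091
Terminal stock prices: S_uu = 109.4, S_ud = 61.25, S_dd = 34.3
Terminal payoffs (K − S): max(-34.38, 0) = 0, max(13.75, 0) = 13.75, max(40.7, 0) = 40.7
Node u (S = 87.5): continuation = 1/1.09·[0.7091·0.0000 + 0.2909·13.7500] = 3.6697; exercise value = 0.0000 ≤ continuation, so V_u = 3.6697
Node d (S = 49): continuation = 1/1.09·[0.7091·13.7500 + 0.2909·40.7000] = 19.8073; exercise value = 26.0000 > continuation, so V_d = 26.0000 (exercise)
Node 0 (S = 70): continuation = 1/1.09·[0.7091·3.6697 + 0.2909·26.0000] = 9.3264; exercise value = 5.0000 ≤ continuation, so V_0 = 9.3264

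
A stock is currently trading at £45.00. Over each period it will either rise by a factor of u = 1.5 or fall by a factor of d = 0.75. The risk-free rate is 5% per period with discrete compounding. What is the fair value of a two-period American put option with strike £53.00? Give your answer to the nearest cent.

Risk-neutral probability p = (1 + 0.05 − 0.75)/(1.5 − 0.75) = 0.3000/0.7500 = 0.4000
Terminal stock prices: S_uu = 101.2, S_ud = 50.62, S_dd = 25.31
Terminal payoffs (K − S): max(-48.25, 0) = 0, max(2.375, 0) = 2.375, max(27.69, 0) = 27.69
Node u (S = 67.5): continuation = 1/1.05·[0.4000·0.0000 + 0.6000·2.3750] = 1.3571; exercise value = 0.0000 ≤ continuation, so V_u = 1.3571
Node d (S = 33.75): continuation = 1/1.05·[0.4000·2.3750 + 0.6000·27.6875] = 16.7262; exercise value = 19.2500 > continuation, so V_d = 19.2500 (exercise)
Node 0 (S = 45): continuation = 1/1.05·[0.4000·1.3571 + 0.6000·19.2500] = 11.5170; exercise value = 8.0000 ≤ continuation, so V_0 = 11.5170

£11.52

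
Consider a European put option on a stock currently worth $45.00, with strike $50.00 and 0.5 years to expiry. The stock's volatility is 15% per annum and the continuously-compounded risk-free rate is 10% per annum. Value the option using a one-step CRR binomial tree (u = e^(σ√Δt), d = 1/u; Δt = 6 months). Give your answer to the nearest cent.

$2.59

CRR parameters: u = e^(σ√Δt) = e^(0.15·√0.5) = 1.1119, d = 1/u = 0.8994
Per-period rate: rΔt = 0.1·0.5 = 0.05, so R = e^0.05 = 1.0513
Risk-neutral probability p = (e^0.05 − 0.8994)/(1.1119 − 0.8994) = 0.1519/0.2125 = 0.7148
Terminal stock prices: S_u = 50.04, S_d = 40.47
Terminal payoffs (K − S): max(-0.03529, 0) = 0, max(9.529, 0) = 9.529
Node 0 (S = 45): V_0 = e^(−0.05)·[0.7148·0.0000 + 0.2852·9.5286] = 2.5855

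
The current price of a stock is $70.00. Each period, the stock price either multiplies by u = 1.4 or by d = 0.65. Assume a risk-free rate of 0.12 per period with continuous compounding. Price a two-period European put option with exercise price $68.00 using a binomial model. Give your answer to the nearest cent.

$5.56

Risk-neutral probability p = (e^0.12 − 0.65)/(1.4 − 0.65) = 0.4775/0.7500 = 0.6367
Terminal stock prices: S_uu = 137.2, S_ud = 63.7, S_dd = 29.58
Terminal payoffs (K − S): max(-69.2, 0) = 0, max(4.3, 0) = 4.3, max(38.42, 0) = 38.42
Node u (S = 98): V_u = e^(−0.12)·[0.6367·0.0000 + 0.3633·4.3000] = 1.3857
Node d (S = 45.5): V_d = e^(−0.12)·[0.6367·4.3000 + 0.3633·38.4250] = 14.8106
Node 0 (S = 70): V_0 = e^(−0.12)·[0.6367·1.3857 + 0.3633·14.8106] = 5.5552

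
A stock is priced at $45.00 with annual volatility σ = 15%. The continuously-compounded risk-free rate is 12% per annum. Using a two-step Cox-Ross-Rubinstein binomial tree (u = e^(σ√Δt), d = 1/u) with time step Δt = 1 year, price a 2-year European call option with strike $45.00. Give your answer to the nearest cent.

$9.72

CRR parameters: u = e^(σ√Δt) = e^(0.15·√1) = 1.1618, d = 1/u = 0.8607
Per-period rate: rΔt = 0.12·1 = 0.12, so R = e^0.12 = 1.1275
Risk-neutral probability p = (e^0.12 − 0.8607)/(1.1618 − 0.8607) = 0.2668/0.3011 = 0.8860
Terminal stock prices: S_uu = 60.74, S_ud = 45, S_dd = 33.34
Terminal payoffs (S − K): max(15.74, 0) = 15.74, max(0, 0) = 0, max(-11.66, 0) = 0
Node u (S = 52.28): V_u = e^(−0.12)·[0.8860·15.7436 + 0.1140·0.0000] = 12.3711
Node d (S = 38.73): V_d = e^(−0.12)·[0.8860·0.0000 + 0.1140·0.0000] = 0.0000
Node 0 (S = 45): V_0 = e^(−0.12)·[0.8860·12.3711 + 0.1140·0.0000] = 9.7210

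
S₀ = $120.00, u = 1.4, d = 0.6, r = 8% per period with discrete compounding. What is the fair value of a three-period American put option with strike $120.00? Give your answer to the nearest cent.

Risk-neutral probability p = (1 + 0.08 − 0.6)/(1.4 − 0.6) = 0.4800/0.8000 = 0.6000
Terminal stock prices: S_uuu = 329.3, S_uud = 141.1, S_udd = 60.48, S_ddd = 25.92
Terminal payoffs (K − S): max(-209.3, 0) = 0, max(-21.12, 0) = 0, max(59.52, 0) = 59.52, max(94.08, 0) = 94.08
Node uu (S = 235.2): continuation = 1/1.08·[0.6000·0.0000 + 0.4000·0.0000] = 0.0000; exercise value = 0.0000 ≤ continuation, so V_uu = 0.0000
Node ud (S = 100.8): continuation = 1/1.08·[0.6000·0.0000 + 0.4000·59.5200] = 22.0444; exercise value = 19.2000 ≤ continuation, so V_ud = 22.0444
Node dd (S = 43.2): continuation = 1/1.08·[0.6000·59.5200 + 0.4000·94.0800] = 67.9111; exercise value = 76.8000 > continuation, so V_dd = 76.8000 (exercise)
Node u (S = 168): continuation = 1/1.08·[0.6000·0.0000 + 0.4000·22.0444] = 8.1646; exercise value = 0.0000 ≤ continuation, so V_u = 8.1646
Node d (S = 72): continuation = 1/1.08·[0.6000·22.0444 + 0.4000·76.8000] = 40.6914; exercise value = 48.0000 > continuation, so V_d = 48.0000 (exercise)
Node 0 (S = 120): continuation = 1/1.08·[0.6000·8.1646 + 0.4000·48.0000] = 22.3137; exercise value = 0.0000 ≤ continuation, so V_0 = 22.3137

$22.31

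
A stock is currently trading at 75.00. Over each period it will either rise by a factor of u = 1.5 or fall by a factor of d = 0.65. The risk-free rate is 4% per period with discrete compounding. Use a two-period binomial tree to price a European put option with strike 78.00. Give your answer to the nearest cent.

Risk-neutral probability p = (1 + 0.04 − 0.65)/(1.5 − 0.65) = 0.3900/0.8500 = 0.4588
Terminal stock prices: S_uu = 168.8, S_ud = 73.12, S_dd = 31.69
Terminal payoffs (K − S): max(-90.75, 0) = 0, max(4.875, 0) = 4.875, max(46.31, 0) = 46.31
Node u (S = 112.5): V_u = 1/1.04·[0.4588·0.0000 + 0.5412·4.8750] = 2.5368
Node d (S = 48.75): V_d = 1/1.04·[0.4588·4.8750 + 0.5412·46.3125] = 26.2500
Node 0 (S = 75): V_0 = 1/1.04·[0.4588·2.5368 + 0.5412·26.2500] = 14.7787

14.78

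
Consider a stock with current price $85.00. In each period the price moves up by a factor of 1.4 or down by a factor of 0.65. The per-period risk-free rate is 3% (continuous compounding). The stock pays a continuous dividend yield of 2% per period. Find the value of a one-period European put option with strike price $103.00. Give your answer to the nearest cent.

Per-period risk-free factor R = e^0.03 = 1.0305; dividend-adjusted growth = e^(0.03−0.02) = 1.0101.
Risk-neutral probability p = (1.0101 − 0.65)/(1.4 − 0.65) = 0.3601/0.7500 = 0.4801
Terminal stock prices: S_u = 119, S_d = 55.25
Terminal payoffs (K − S): max(-16, 0) = 0, max(47.75, 0) = 47.75
Node 0 (S = 85): V_0 = e^(−0.03)·[0.4801·0.0000 + 0.5199·47.7500] = 24.0931

$24.09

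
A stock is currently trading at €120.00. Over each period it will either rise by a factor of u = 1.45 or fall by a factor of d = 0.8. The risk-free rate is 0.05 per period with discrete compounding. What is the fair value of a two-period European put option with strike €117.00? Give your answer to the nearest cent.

€13.81

Risk-neutral probability p = (1 + 0.05 − 0.8)/(1.45 − 0.8) = 0.2500/0.6500 = 0.3846
Terminal stock prices: S_uu = 252.3, S_ud = 139.2, S_dd = 76.8
Terminal payoffs (K − S): max(-135.3, 0) = 0, max(-22.2, 0) = 0, max(40.2, 0) = 40.2
Node u (S = 174): V_u = 1/1.05·[0.3846·0.0000 + 0.6154·0.0000] = 0.0000
Node d (S = 96): V_d = 1/1.05·[0.3846·0.0000 + 0.6154·40.2000] = 23.5604
Node 0 (S = 120): V_0 = 1/1.05·[0.3846·0.0000 + 0.6154·23.5604] = 13.8083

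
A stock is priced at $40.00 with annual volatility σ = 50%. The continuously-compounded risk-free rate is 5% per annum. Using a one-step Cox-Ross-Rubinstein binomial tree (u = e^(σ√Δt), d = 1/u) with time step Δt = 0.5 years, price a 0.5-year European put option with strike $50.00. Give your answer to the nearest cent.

$11.81

CRR parameters: u = e^(σ√Δt) = e^(0.5·√0.5) = 1.4241, d = 1/u = 0.7022
Per-period rate: rΔt = 0.05·0.5 = 0.025, so R = e^0.025 = 1.0253
Risk-neutral probability p = (e^0.025 − 0.7022)/(1.4241 − 0.7022) = 0.3231/0.7219 = 0.4476
Terminal stock prices: S_u = 56.96, S_d = 28.09
Terminal payoffs (K − S): max(-6.965, 0) = 0, max(21.91, 0) = 21.91
Node 0 (S = 40): V_0 = e^(−0.025)·[0.4476·0.0000 + 0.5524·21.9125] = 11.8059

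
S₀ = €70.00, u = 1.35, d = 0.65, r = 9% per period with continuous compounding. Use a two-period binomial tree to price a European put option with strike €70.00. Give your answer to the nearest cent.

Risk-neutral probability p = (e^0.09 − 0.65)/(1.35 − 0.65) = 0.4442/0.7000 = 0.6345
Terminal stock prices: S_uu = 127.6, S_ud = 61.43, S_dd = 29.58
Terminal payoffs (K − S): max(-57.58, 0) = 0, max(8.575, 0) = 8.575, max(40.42, 0) = 40.42
Node u (S = 94.5): V_u = e^(−0.09)·[0.6345·0.0000 + 0.3655·8.5750] = 2.8641
Node d (S = 45.5): V_d = e^(−0.09)·[0.6345·8.5750 + 0.3655·40.4250] = 18.4752
Node 0 (S = 70): V_0 = e^(−0.09)·[0.6345·2.8641 + 0.3655·18.4752] = 7.8319

€7.83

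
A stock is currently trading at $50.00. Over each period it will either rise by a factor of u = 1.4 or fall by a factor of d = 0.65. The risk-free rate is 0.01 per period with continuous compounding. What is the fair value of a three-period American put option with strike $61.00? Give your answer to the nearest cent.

$18.63

Risk-neutral probability p = (e^0.01 − 0.65)/(1.4 − 0.65) = 0.3601/0.7500 = 0.4801
Terminal stock prices: S_uuu = 137.2, S_uud = 63.7, S_udd = 29.58, S_ddd = 13.73
Terminal payoffs (K − S): max(-76.2, 0) = 0, max(-2.7, 0) = 0, max(31.42, 0) = 31.42, max(47.27, 0) = 47.27
Node uu (S = 98): continuation = e^(−0.01)·[0.4801·0.0000 + 0.5199·0.0000] = 0.0000; exercise value = 0.0000 ≤ continuation, so V_uu = 0.0000
Node ud (S = 45.5): continuation = e^(−0.01)·[0.4801·0.0000 + 0.5199·31.4250] = 16.1763; exercise value = 15.5000 ≤ continuation, so V_ud = 16.1763
Node dd (S = 21.13): continuation = e^(−0.01)·[0.4801·31.4250 + 0.5199·47.2687] = 39.2680; exercise value = 39.8750 > continuation, so V_dd = 39.8750 (exercise)
Node u (S = 70): continuation = e^(−0.01)·[0.4801·0.0000 + 0.5199·16.1763] = 8.3269; exercise value = 0.0000 ≤ continuation, so V_u = 8.3269
Node d (S = 32.5): continuation = e^(−0.01)·[0.4801·16.1763 + 0.5199·39.8750] = 28.2145; exercise value = 28.5000 > continuation, so V_d = 28.5000 (exercise)
Node 0 (S = 50): continuation = e^(−0.01)·[0.4801·8.3269 + 0.5199·28.5000] = 18.6284; exercise value = 11.0000 ≤ continuation, so V_0 = 18.6284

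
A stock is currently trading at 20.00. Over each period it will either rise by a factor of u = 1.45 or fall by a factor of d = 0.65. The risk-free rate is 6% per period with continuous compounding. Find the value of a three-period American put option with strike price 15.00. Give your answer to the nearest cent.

Risk-neutral probability p = (e^0.06 − 0.65)/(1.45 − 0.65) = 0.4118/0.8000 = 0.5148
Terminal stock prices: S_uuu = 60.97, S_uud = 27.33, S_udd = 12.25, S_ddd = 5.492
Terminal payoffs (K − S): max(-45.97, 0) = 0, max(-12.33, 0) = 0, max(2.747, 0) = 2.747, max(9.508, 0) = 9.508
Node uu (S = 42.05): continuation = e^(−0.06)·[0.5148·0.0000 + 0.4852·0.0000] = 0.0000; exercise value = 0.0000 ≤ continuation, so V_uu = 0.0000
Node ud (S = 18.85): continuation = e^(−0.06)·[0.5148·0.0000 + 0.4852·2.7475] = 1.2555; exercise value = 0.0000 ≤ continuation, so V_ud = 1.2555
Node dd (S = 8.45): continuation = e^(−0.06)·[0.5148·2.7475 + 0.4852·9.5075] = 5.6765; exercise value = 6.5500 > continuation, so V_dd = 6.5500 (exercise)
Node u (S = 29): continuation = e^(−0.06)·[0.5148·0.0000 + 0.4852·1.2555] = 0.5737; exercise value = 0.0000 ≤ continuation, so V_u = 0.5737
Node d (S = 13): continuation = e^(−0.06)·[0.5148·1.2555 + 0.4852·6.5500] = 3.6017; exercise value = 2.0000 ≤ continuation, so V_d = 3.6017
Node 0 (S = 20): continuation = e^(−0.06)·[0.5148·0.5737 + 0.4852·3.6017] = 1.9239; exercise value = 0.0000 ≤ continuation, so V_0 = 1.9239

1.92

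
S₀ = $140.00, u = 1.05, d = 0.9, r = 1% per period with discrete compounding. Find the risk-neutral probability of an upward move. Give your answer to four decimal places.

p = 0.7333

Risk-neutral probability p = (1 + 0.01 − 0.9)/(1.05 − 0.9) = 0.1100/0.1500 = 0.7333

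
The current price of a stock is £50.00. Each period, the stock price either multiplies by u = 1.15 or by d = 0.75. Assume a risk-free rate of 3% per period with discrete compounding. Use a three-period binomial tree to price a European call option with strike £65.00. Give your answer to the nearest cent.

Risk-neutral probability p = (1 + 0.03 − 0.75)/(1.15 − 0.75) = 0.2800/0.4000 = 0.7000
Terminal stock prices: S_uuu = 76.04, S_uud = 49.59, S_udd = 32.34, S_ddd = 21.09
Terminal payoffs (S − K): max(11.04, 0) = 11.04, max(-15.41, 0) = 0, max(-32.66, 0) = 0, max(-43.91, 0) = 0
Node uu (S = 66.12): V_uu = 1/1.03·[0.7000·11.0437 + 0.3000·0.0000] = 7.5055
Node ud (S = 43.12): V_ud = 1/1.03·[0.7000·0.0000 + 0.3000·0.0000] = 0.0000
Node dd (S = 28.12): V_dd = 1/1.03·[0.7000·0.0000 + 0.3000·0.0000] = 0.0000
Node u (S = 57.5): V_u = 1/1.03·[0.7000·7.5055 + 0.3000·0.0000] = 5.1008
Node d (S = 37.5): V_d = 1/1.03·[0.7000·0.0000 + 0.3000·0.0000] = 0.0000
Node 0 (S = 50): V_0 = 1/1.03·[0.7000·5.1008 + 0.3000·0.0000] = 3.4666

£3.47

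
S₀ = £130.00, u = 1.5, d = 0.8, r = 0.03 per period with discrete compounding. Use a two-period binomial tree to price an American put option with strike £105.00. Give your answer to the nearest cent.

Risk-neutral probability p = (1 + 0.03 − 0.8)/(1.5 − 0.8) = 0.2300/0.7000 = 0.3286
Terminal stock prices: S_uu = 292.5, S_ud = 156, S_dd = 83.2
Terminal payoffs (K − S): max(-187.5, 0) = 0, max(-51, 0) = 0, max(21.8, 0) = 21.8
Node u (S = 195): continuation = 1/1.03·[0.3286·0.0000 + 0.6714·0.0000] = 0.0000; exercise value = 0.0000 ≤ continuation, so V_u = 0.0000
Node d (S = 104): continuation = 1/1.03·[0.3286·0.0000 + 0.6714·21.8000] = 14.2108; exercise value = 1.0000 ≤ continuation, so V_d = 14.2108
Node 0 (S = 130): continuation = 1/1.03·[0.3286·0.0000 + 0.6714·14.2108] = 9.2636; exercise value = 0.0000 ≤ continuation, so V_0 = 9.2636

£9.26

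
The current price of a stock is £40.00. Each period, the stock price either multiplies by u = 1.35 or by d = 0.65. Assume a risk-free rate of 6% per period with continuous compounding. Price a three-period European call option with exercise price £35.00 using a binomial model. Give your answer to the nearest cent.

£15.21

Risk-neutral probability p = (e^0.06 − 0.65)/(1.35 − 0.65) = 0.4118/0.7000 = 0.5883
Terminal stock prices: S_uuu = 98.42, S_uud = 47.39, S_udd = 22.82, S_ddd = 10.98
Terminal payoffs (S − K): max(63.42, 0) = 63.42, max(12.39, 0) = 12.39, max(-12.18, 0) = 0, max(-24.02, 0) = 0
Node uu (S = 72.9): V_uu = e^(−0.06)·[0.5883·63.4150 + 0.4117·12.3850] = 39.9382
Node ud (S = 35.1): V_ud = e^(−0.06)·[0.5883·12.3850 + 0.4117·0.0000] = 6.8622
Node dd (S = 16.9): V_dd = e^(−0.06)·[0.5883·0.0000 + 0.4117·0.0000] = 0.0000
Node u (S = 54): V_u = e^(−0.06)·[0.5883·39.9382 + 0.4117·6.8622] = 24.7892
Node d (S = 26): V_d = e^(−0.06)·[0.5883·6.8622 + 0.4117·0.0000] = 3.8022
Node 0 (S = 40): V_0 = e^(−0.06)·[0.5883·24.7892 + 0.4117·3.8022] = 15.2092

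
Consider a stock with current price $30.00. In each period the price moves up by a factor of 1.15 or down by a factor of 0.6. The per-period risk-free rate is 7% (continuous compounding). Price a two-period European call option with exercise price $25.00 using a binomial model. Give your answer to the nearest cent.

$9.42

Risk-neutral probability p = (e^0.07 − 0.6)/(1.15 − 0.6) = 0.4725/0.5500 = 0.8591
Terminal stock prices: S_uu = 39.67, S_ud = 20.7, S_dd = 10.8
Terminal payoffs (S − K): max(14.67, 0) = 14.67, max(-4.3, 0) = 0, max(-14.2, 0) = 0
Node u (S = 34.5): V_u = e^(−0.07)·[0.8591·14.6750 + 0.1409·0.0000] = 11.7550
Node d (S = 18): V_d = e^(−0.07)·[0.8591·0.0000 + 0.1409·0.0000] = 0.0000
Node 0 (S = 30): V_0 = e^(−0.07)·[0.8591·11.7550 + 0.1409·0.0000] = 9.4161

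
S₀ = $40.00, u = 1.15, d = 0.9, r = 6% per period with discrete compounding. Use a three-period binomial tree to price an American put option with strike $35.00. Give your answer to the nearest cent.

$0.30

Risk-neutral probability p = (1 + 0.06 − 0.9)/(1.15 − 0.9) = 0.1600/0.2500 = 0.6400
Terminal stock prices: S_uuu = 60.83, S_uud = 47.61, S_udd = 37.26, S_ddd = 29.16
Terminal payoffs (K − S): max(-25.83, 0) = 0, max(-12.61, 0) = 0, max(-2.26, 0) = 0, max(5.84, 0) = 5.84
Node uu (S = 52.9): continuation = 1/1.06·[0.6400·0.0000 + 0.3600·0.0000] = 0.0000; exercise value = 0.0000 ≤ continuation, so V_uu = 0.0000
Node ud (S = 41.4): continuation = 1/1.06·[0.6400·0.0000 + 0.3600·0.0000] = 0.0000; exercise value = 0.0000 ≤ continuation, so V_ud = 0.0000
Node dd (S = 32.4): continuation = 1/1.06·[0.6400·0.0000 + 0.3600·5.8400] = 1.9834; exercise value = 2.6000 > continuation, so V_dd = 2.6000 (exercise)
Node u (S = 46): continuation = 1/1.06·[0.6400·0.0000 + 0.3600·0.0000] = 0.0000; exercise value = 0.0000 ≤ continuation, so V_u = 0.0000
Node d (S = 36): continuation = 1/1.06·[0.6400·0.0000 + 0.3600·2.6000] = 0.8830; exercise value = 0.0000 ≤ continuation, so V_d = 0.8830
Node 0 (S = 40): continuation = 1/1.06·[0.6400·0.0000 + 0.3600·0.8830] = 0.2999; exercise value = 0.0000 ≤ continuation, so V_0 = 0.2999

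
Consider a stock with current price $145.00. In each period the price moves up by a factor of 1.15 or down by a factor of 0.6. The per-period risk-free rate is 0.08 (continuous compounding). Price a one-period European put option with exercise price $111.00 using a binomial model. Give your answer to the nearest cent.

Risk-neutral probability p = (e^0.08 − 0.6)/(1.15 − 0.6) = 0.4833/0.5500 = 0.8787
Terminal stock prices: S_u = 166.8, S_d = 87
Terminal payoffs (K − S): max(-55.75, 0) = 0, max(24, 0) = 24
Node 0 (S = 145): V_0 = e^(−0.08)·[0.8787·0.0000 + 0.1213·24.0000] = 2.6873

$2.69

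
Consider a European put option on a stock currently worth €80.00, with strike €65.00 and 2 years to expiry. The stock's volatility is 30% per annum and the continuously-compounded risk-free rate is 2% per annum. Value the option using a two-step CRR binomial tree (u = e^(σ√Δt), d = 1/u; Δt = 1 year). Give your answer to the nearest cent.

CRR parameters: u = e^(σ√Δt) = e^(0.3·√1) = 1.3499, d = 1/u = 0.7408
Per-period rate: rΔt = 0.02·1 = 0.02, so R = e^0.02 = 1.0202
Risk-neutral probability p = (e^0.02 − 0.7408)/(1.3499 − 0.7408) = 0.2794/0.6090 = 0.4587
Terminal stock prices: S_uu = 145.8, S_ud = 80, S_dd = 43.9
Terminal payoffs (K − S): max(-80.77, 0) = 0, max(-15, 0) = 0, max(21.1, 0) = 21.1
Node u (S = 108): V_u = e^(−0.02)·[0.4587·0.0000 + 0.5413·0.0000] = 0.0000
Node d (S = 59.27): V_d = e^(−0.02)·[0.4587·0.0000 + 0.5413·21.0951] = 11.1921
Node 0 (S = 80): V_0 = e^(−0.02)·[0.4587·0.0000 + 0.5413·11.1921] = 5.9380

€5.94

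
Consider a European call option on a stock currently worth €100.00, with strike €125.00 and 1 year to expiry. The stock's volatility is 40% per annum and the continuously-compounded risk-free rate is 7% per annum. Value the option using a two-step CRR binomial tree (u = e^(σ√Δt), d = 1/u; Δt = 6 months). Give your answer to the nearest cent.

€11.52

CRR parameters: u = e^(σ√Δt) = e^(0.4·√0.5) = 1.3269, d = 1/u = 0.7536
Per-period rate: rΔt = 0.07·0.5 = 0.035, so R = e^0.035 = 1.0356
Risk-neutral probability p = (e^0.035 − 0.7536)/(1.3269 − 0.7536) = 0.2820/0.5733 = 0.4919
Terminal stock prices: S_uu = 176.1, S_ud = 100, S_dd = 56.8
Terminal payoffs (S − K): max(51.07, 0) = 51.07, max(-25, 0) = 0, max(-68.2, 0) = 0
Node u (S = 132.7): V_u = e^(−0.035)·[0.4919·51.0654 + 0.5081·0.0000] = 24.2548
Node d (S = 75.36): V_d = e^(−0.035)·[0.4919·0.0000 + 0.5081·0.0000] = 0.0000
Node 0 (S = 100): V_0 = e^(−0.035)·[0.4919·24.2548 + 0.5081·0.0000] = 11.5204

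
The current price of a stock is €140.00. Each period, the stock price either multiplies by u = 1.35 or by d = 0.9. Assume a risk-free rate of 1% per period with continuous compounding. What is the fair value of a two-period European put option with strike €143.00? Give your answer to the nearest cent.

Risk-neutral probability p = (e^0.01 − 0.9)/(1.35 − 0.9) = 0.1101/0.4500 = 0.2446
Terminal stock prices: S_uu = 255.2, S_ud = 170.1, S_dd = 113.4
Terminal payoffs (K − S): max(-112.2, 0) = 0, max(-27.1, 0) = 0, max(29.6, 0) = 29.6
Node u (S = 189): V_u = e^(−0.01)·[0.2446·0.0000 + 0.7554·0.0000] = 0.0000
Node d (S = 126): V_d = e^(−0.01)·[0.2446·0.0000 + 0.7554·29.6000] = 22.1386
Node 0 (S = 140): V_0 = e^(−0.01)·[0.2446·0.0000 + 0.7554·22.1386] = 16.5581

€16.56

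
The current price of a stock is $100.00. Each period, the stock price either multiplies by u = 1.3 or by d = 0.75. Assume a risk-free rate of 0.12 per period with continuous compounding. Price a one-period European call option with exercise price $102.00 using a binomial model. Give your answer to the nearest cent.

Risk-neutral probability p = (e^0.12 − 0.75)/(1.3 − 0.75) = 0.3775/0.5500 = 0.6864
Terminal stock prices: S_u = 130, S_d = 75
Terminal payoffs (S − K): max(28, 0) = 28, max(-27, 0) = 0
Node 0 (S = 100): V_0 = e^(−0.12)·[0.6864·28.0000 + 0.3136·0.0000] = 17.0449

$17.04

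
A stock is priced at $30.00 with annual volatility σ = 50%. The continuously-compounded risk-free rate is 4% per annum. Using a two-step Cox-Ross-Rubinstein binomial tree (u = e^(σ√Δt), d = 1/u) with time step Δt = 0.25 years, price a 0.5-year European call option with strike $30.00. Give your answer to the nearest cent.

CRR parameters: u = e^(σ√Δt) = e^(0.5·√0.25) = 1.2840, d = 1/u = 0.7788
Per-period rate: rΔt = 0.04·0.25 = 0.01, so R = e^0.01 = 1.0101
Risk-neutral probability p = (e^0.01 − 0.7788)/(1.2840 − 0.7788) = 0.2312/0.5052 = 0.4577
Terminal stock prices: S_uu = 49.46, S_ud = 30, S_dd = 18.2
Terminal payoffs (S − K): max(19.46, 0) = 19.46, max(0, 0) = 0, max(-11.8, 0) = 0
Node u (S = 38.52): V_u = e^(−0.01)·[0.4577·19.4616 + 0.5423·0.0000] = 8.8193
Node d (S = 23.36): V_d = e^(−0.01)·[0.4577·0.0000 + 0.5423·0.0000] = 0.0000
Node 0 (S = 30): V_0 = e^(−0.01)·[0.4577·8.8193 + 0.5423·0.0000] = 3.9966

$4.00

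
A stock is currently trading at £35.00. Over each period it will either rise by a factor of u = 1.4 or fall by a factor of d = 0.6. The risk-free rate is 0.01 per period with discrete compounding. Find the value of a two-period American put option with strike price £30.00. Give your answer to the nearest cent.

£4.49

Risk-neutral probability p = (1 + 0.01 − 0.6)/(1.4 − 0.6) = 0.4100/0.8000 = 0.5125
Terminal stock prices: S_uu = 68.6, S_ud = 29.4, S_dd = 12.6
Terminal payoffs (K − S): max(-38.6, 0) = 0, max(0.6, 0) = 0.6, max(17.4, 0) = 17.4
Node u (S = 49): continuation = 1/1.01·[0.5125·0.0000 + 0.4875·0.6000] = 0.2896; exercise value = 0.0000 ≤ continuation, so V_u = 0.2896
Node d (S = 21): continuation = 1/1.01·[0.5125·0.6000 + 0.4875·17.4000] = 8.7030; exercise value = 9.0000 > continuation, so V_d = 9.0000 (exercise)
Node 0 (S = 35): continuation = 1/1.01·[0.5125·0.2896 + 0.4875·9.0000] = 4.4910; exercise value = 0.0000 ≤ continuation, so V_0 = 4.4910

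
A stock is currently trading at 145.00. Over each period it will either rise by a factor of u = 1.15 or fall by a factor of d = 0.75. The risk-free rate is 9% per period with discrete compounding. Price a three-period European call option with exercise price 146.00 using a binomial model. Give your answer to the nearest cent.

Risk-neutral probability p = (1 + 0.09 − 0.75)/(1.15 − 0.75) = 0.3400/0.4000 = 0.8500
Terminal stock prices: S_uuu = 220.5, S_uud = 143.8, S_udd = 93.8, S_ddd = 61.17
Terminal payoffs (S − K): max(74.53, 0) = 74.53, max(-2.178, 0) = 0, max(-52.2, 0) = 0, max(-84.83, 0) = 0
Node uu (S = 191.8): V_uu = 1/1.09·[0.8500·74.5269 + 0.1500·0.0000] = 58.1173
Node ud (S = 125.1): V_ud = 1/1.09·[0.8500·0.0000 + 0.1500·0.0000] = 0.0000
Node dd (S = 81.56): V_dd = 1/1.09·[0.8500·0.0000 + 0.1500·0.0000] = 0.0000
Node u (S = 166.8): V_u = 1/1.09·[0.8500·58.1173 + 0.1500·0.0000] = 45.3208
Node d (S = 108.8): V_d = 1/1.09·[0.8500·0.0000 + 0.1500·0.0000] = 0.0000
Node 0 (S = 145): V_0 = 1/1.09·[0.8500·45.3208 + 0.1500·0.0000] = 35.3419

35.34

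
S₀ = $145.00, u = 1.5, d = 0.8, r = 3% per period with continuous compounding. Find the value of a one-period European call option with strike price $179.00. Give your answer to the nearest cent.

Risk-neutral probability p = (e^0.03 − 0.8)/(1.5 − 0.8) = 0.2305/0.7000 = 0.3292
Terminal stock prices: S_u = 217.5, S_d = 116
Terminal payoffs (S − K): max(38.5, 0) = 38.5, max(-63, 0) = 0
Node 0 (S = 145): V_0 = e^(−0.03)·[0.3292·38.5000 + 0.6708·0.0000] = 12.3004

$12.30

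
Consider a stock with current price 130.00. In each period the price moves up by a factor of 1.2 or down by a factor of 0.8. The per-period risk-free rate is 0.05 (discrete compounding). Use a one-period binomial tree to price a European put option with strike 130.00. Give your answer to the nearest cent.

9.29

Risk-neutral probability p = (1 + 0.05 − 0.8)/(1.2 − 0.8) = 0.2500/0.4000 = 0.6250
Terminal stock prices: S_u = 156, S_d = 104
Terminal payoffs (K − S): max(-26, 0) = 0, max(26, 0) = 26
Node 0 (S = 130): V_0 = 1/1.05·[0.6250·0.0000 + 0.3750·26.0000] = 9.2857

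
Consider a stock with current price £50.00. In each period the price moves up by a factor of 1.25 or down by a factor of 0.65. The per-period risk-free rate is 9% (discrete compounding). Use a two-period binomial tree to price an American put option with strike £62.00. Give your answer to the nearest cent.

Risk-neutral probability p = (1 + 0.09 − 0.65)/(1.25 − 0.65) = 0.4400/0.6000 = 0.7333
Terminal stock prices: S_uu = 78.12, S_ud = 40.62, S_dd = 21.13
Terminal payoffs (K − S): max(-16.12, 0) = 0, max(21.38, 0) = 21.38, max(40.88, 0) = 40.88
Node u (S = 62.5): continuation = 1/1.09·[0.7333·0.0000 + 0.2667·21.3750] = 5.2294; exercise value = 0.0000 ≤ continuation, so V_u = 5.2294
Node d (S = 32.5): continuation = 1/1.09·[0.7333·21.3750 + 0.2667·40.8750] = 24.3807; exercise value = 29.5000 > continuation, so V_d = 29.5000 (exercise)
Node 0 (S = 50): continuation = 1/1.09·[0.7333·5.2294 + 0.2667·29.5000] = 10.7353; exercise value = 12.0000 > continuation, so V_0 = 12.0000 (exercise)

£12.00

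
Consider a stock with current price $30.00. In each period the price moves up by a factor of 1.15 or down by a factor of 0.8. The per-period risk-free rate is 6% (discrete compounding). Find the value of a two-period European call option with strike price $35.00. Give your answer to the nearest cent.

$2.30

Risk-neutral probability p = (1 + 0.06 − 0.8)/(1.15 − 0.8) = 0.2600/0.3500 = 0.7429
Terminal stock prices: S_uu = 39.67, S_ud = 27.6, S_dd = 19.2
Terminal payoffs (S − K): max(4.675, 0) = 4.675, max(-7.4, 0) = 0, max(-15.8, 0) = 0
Node u (S = 34.5): V_u = 1/1.06·[0.7429·4.6750 + 0.2571·0.0000] = 3.2763
Node d (S = 24): V_d = 1/1.06·[0.7429·0.0000 + 0.2571·0.0000] = 0.0000
Node 0 (S = 30): V_0 = 1/1.06·[0.7429·3.2763 + 0.2571·0.0000] = 2.2960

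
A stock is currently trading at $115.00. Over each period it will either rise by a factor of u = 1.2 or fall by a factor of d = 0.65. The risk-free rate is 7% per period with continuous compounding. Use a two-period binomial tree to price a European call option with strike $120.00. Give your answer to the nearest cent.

$23.39

Risk-neutral probability p = (e^0.07 − 0.65)/(1.2 − 0.65) = 0.4225/0.5500 = 0.7682
Terminal stock prices: S_uu = 165.6, S_ud = 89.7, S_dd = 48.59
Terminal payoffs (S − K): max(45.6, 0) = 45.6, max(-30.3, 0) = 0, max(-71.41, 0) = 0
Node u (S = 138): V_u = e^(−0.07)·[0.7682·45.6000 + 0.2318·0.0000] = 32.6615
Node d (S = 74.75): V_d = e^(−0.07)·[0.7682·0.0000 + 0.2318·0.0000] = 0.0000
Node 0 (S = 115): V_0 = e^(−0.07)·[0.7682·32.6615 + 0.2318·0.0000] = 23.3942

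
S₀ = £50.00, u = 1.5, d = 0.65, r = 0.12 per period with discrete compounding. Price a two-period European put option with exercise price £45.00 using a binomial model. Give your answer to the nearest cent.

Risk-neutral probability p = (1 + 0.12 − 0.65)/(1.5 − 0.65) = 0.4700/0.8500 = 0.5529
Terminal stock prices: S_uu = 112.5, S_ud = 48.75, S_dd = 21.13
Terminal payoffs (K − S): max(-67.5, 0) = 0, max(-3.75, 0) = 0, max(23.87, 0) = 23.87
Node u (S = 75): V_u = 1/1.12·[0.5529·0.0000 + 0.4471·0.0000] = 0.0000
Node d (S = 32.5): V_d = 1/1.12·[0.5529·0.0000 + 0.4471·23.8750] = 9.5299
Node 0 (S = 50): V_0 = 1/1.12·[0.5529·0.0000 + 0.4471·9.5299] = 3.8040

£3.80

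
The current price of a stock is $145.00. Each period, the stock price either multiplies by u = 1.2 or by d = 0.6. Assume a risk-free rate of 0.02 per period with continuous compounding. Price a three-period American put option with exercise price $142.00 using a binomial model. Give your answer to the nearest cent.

$26.05

Risk-neutral probability p = (e^0.02 − 0.6)/(1.2 − 0.6) = 0.4202/0.6000 = 0.7003
Terminal stock prices: S_uuu = 250.6, S_uud = 125.3, S_udd = 62.64, S_ddd = 31.32
Terminal payoffs (K − S): max(-108.6, 0) = 0, max(16.72, 0) = 16.72, max(79.36, 0) = 79.36, max(110.7, 0) = 110.7
Node uu (S = 208.8): continuation = e^(−0.02)·[0.7003·0.0000 + 0.2997·16.7200] = 4.9112; exercise value = 0.0000 ≤ continuation, so V_uu = 4.9112
Node ud (S = 104.4): continuation = e^(−0.02)·[0.7003·16.7200 + 0.2997·79.3600] = 34.7882; exercise value = 37.6000 > continuation, so V_ud = 37.6000 (exercise)
Node dd (S = 52.2): continuation = e^(−0.02)·[0.7003·79.3600 + 0.2997·110.6800] = 86.9882; exercise value = 89.8000 > continuation, so V_dd = 89.8000 (exercise)
Node u (S = 174): continuation = e^(−0.02)·[0.7003·4.9112 + 0.2997·37.6000] = 14.4156; exercise value = 0.0000 ≤ continuation, so V_u = 14.4156
Node d (S = 87): continuation = e^(−0.02)·[0.7003·37.6000 + 0.2997·89.8000] = 52.1882; exercise value = 55.0000 > continuation, so V_d = 55.0000 (exercise)
Node 0 (S = 145): continuation = e^(−0.02)·[0.7003·14.4156 + 0.2997·55.0000] = 26.0511; exercise value = 0.0000 ≤ continuation, so V_0 = 26.0511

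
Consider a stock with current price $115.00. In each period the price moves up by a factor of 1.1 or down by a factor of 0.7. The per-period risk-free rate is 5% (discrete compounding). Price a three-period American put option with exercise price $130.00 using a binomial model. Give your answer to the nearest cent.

Risk-neutral probability p = (1 + 0.05 − 0.7)/(1.1 − 0.7) = 0.3500/0.4000 = 0.8750
Terminal stock prices: S_uuu = 153.1, S_uud = 97.41, S_udd = 61.98, S_ddd = 39.44
Terminal payoffs (K − S): max(-23.07, 0) = 0, max(32.59, 0) = 32.59, max(68.02, 0) = 68.02, max(90.56, 0) = 90.56
Node uu (S = 139.2): continuation = 1/1.05·[0.8750·0.0000 + 0.1250·32.5950] = 3.8804; exercise value = 0.0000 ≤ continuation, so V_uu = 3.8804
Node ud (S = 88.55): continuation = 1/1.05·[0.8750·32.5950 + 0.1250·68.0150] = 35.2595; exercise value = 41.4500 > continuation, so V_ud = 41.4500 (exercise)
Node dd (S = 56.35): continuation = 1/1.05·[0.8750·68.0150 + 0.1250·90.5550] = 67.4595; exercise value = 73.6500 > continuation, so V_dd = 73.6500 (exercise)
Node u (S = 126.5): continuation = 1/1.05·[0.8750·3.8804 + 0.1250·41.4500] = 8.1682; exercise value = 3.5000 ≤ continuation, so V_u = 8.1682
Node d (S = 80.5): continuation = 1/1.05·[0.8750·41.4500 + 0.1250·73.6500] = 43.3095; exercise value = 49.5000 > continuation, so V_d = 49.5000 (exercise)
Node 0 (S = 115): continuation = 1/1.05·[0.8750·8.1682 + 0.1250·49.5000] = 12.6997; exercise value = 15.0000 > continuation, so V_0 = 15.0000 (exercise)

$15.00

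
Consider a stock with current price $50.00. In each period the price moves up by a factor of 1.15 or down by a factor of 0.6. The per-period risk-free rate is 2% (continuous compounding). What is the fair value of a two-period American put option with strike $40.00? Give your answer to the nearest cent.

$3.27

Risk-neutral probability p = (e^0.02 − 0.6)/(1.15 − 0.6) = 0.4202/0.5500 = 0.7640
Terminal stock prices: S_uu = 66.12, S_ud = 34.5, S_dd = 18
Terminal payoffs (K − S): max(-26.12, 0) = 0, max(5.5, 0) = 5.5, max(22, 0) = 22
Node u (S = 57.5): continuation = e^(−0.02)·[0.7640·0.0000 + 0.2360·5.5000] = 1.2723; exercise value = 0.0000 ≤ continuation, so V_u = 1.2723
Node d (S = 30): continuation = e^(−0.02)·[0.7640·5.5000 + 0.2360·22.0000] = 9.2079; exercise value = 10.0000 > continuation, so V_d = 10.0000 (exercise)
Node 0 (S = 50): continuation = e^(−0.02)·[0.7640·1.2723 + 0.2360·10.0000] = 3.2660; exercise value = 0.0000 ≤ continuation, so V_0 = 3.2660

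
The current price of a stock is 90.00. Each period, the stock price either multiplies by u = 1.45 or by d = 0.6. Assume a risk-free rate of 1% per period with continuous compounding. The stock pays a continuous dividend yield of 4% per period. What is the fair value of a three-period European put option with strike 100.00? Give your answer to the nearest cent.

Per-period risk-free factor R = e^0.01 = 1.0101; dividend-adjusted growth = e^(0.01−0.04) = 0.9704.
Risk-neutral probability p = (0.9704 − 0.6)/(1.45 − 0.6) = 0.3704/0.8500 = 0.4358
Terminal stock prices: S_uuu = 274.4, S_uud = 113.5, S_udd = 46.98, S_ddd = 19.44
Terminal payoffs (K − S): max(-174.4, 0) = 0, max(-13.53, 0) = 0, max(53.02, 0) = 53.02, max(80.56, 0) = 80.56
Node uu (S = 189.2): V_uu = e^(−0.01)·[0.4358·0.0000 + 0.5642·0.0000] = 0.0000
Node ud (S = 78.3): V_ud = e^(−0.01)·[0.4358·0.0000 + 0.5642·53.0200] = 29.6153
Node dd (S = 32.4): V_dd = e^(−0.01)·[0.4358·53.0200 + 0.5642·80.5600] = 67.8754
Node u (S = 130.5): V_u = e^(−0.01)·[0.4358·0.0000 + 0.5642·29.6153] = 16.5421
Node d (S = 54): V_d = e^(−0.01)·[0.4358·29.6153 + 0.5642·67.8754] = 50.6915
Node 0 (S = 90): V_0 = e^(−0.01)·[0.4358·16.5421 + 0.5642·50.6915] = 35.4523

35.45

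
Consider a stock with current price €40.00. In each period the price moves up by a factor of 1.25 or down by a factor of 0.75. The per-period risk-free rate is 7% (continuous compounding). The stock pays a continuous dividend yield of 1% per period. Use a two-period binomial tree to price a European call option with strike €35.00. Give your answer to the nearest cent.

€10.32

Per-period risk-free factor R = e^0.07 = 1.0725; dividend-adjusted growth = e^(0.07−0.01) = 1.0618.
Risk-neutral probability p = (1.0618 − 0.75)/(1.25 − 0.75) = 0.3118/0.5000 = 0.6237
Terminal stock prices: S_uu = 62.5, S_ud = 37.5, S_dd = 22.5
Terminal payoffs (S − K): max(27.5, 0) = 27.5, max(2.5, 0) = 2.5, max(-12.5, 0) = 0
Node u (S = 50): V_u = e^(−0.07)·[0.6237·27.5000 + 0.3763·2.5000] = 16.8687
Node d (S = 30): V_d = e^(−0.07)·[0.6237·2.5000 + 0.3763·0.0000] = 1.4538
Node 0 (S = 40): V_0 = e^(−0.07)·[0.6237·16.8687 + 0.3763·1.4538] = 10.3194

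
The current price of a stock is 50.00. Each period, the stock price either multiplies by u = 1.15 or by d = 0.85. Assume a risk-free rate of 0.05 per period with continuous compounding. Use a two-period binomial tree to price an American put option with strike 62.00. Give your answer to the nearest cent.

Risk-neutral probability p = (e^0.05 − 0.85)/(1.15 − 0.85) = 0.2013/0.3000 = 0.6709
Terminal stock prices: S_uu = 66.12, S_ud = 48.87, S_dd = 36.12
Terminal payoffs (K − S): max(-4.125, 0) = 0, max(13.13, 0) = 13.13, max(25.88, 0) = 25.88
Node u (S = 57.5): continuation = e^(−0.05)·[0.6709·0.0000 + 0.3291·13.1250] = 4.1087; exercise value = 4.5000 > continuation, so V_u = 4.5000 (exercise)
Node d (S = 42.5): continuation = e^(−0.05)·[0.6709·13.1250 + 0.3291·25.8750] = 16.4762; exercise value = 19.5000 > continuation, so V_d = 19.5000 (exercise)
Node 0 (S = 50): continuation = e^(−0.05)·[0.6709·4.5000 + 0.3291·19.5000] = 8.9762; exercise value = 12.0000 > continuation, so V_0 = 12.0000 (exercise)

12.00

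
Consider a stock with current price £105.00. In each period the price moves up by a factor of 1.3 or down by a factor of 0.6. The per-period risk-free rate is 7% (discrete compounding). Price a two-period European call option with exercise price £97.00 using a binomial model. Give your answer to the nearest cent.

£31.68

Risk-neutral probability p = (1 + 0.07 − 0.6)/(1.3 − 0.6) = 0.4700/0.7000 = 0.6714
Terminal stock prices: S_uu = 177.5, S_ud = 81.9, S_dd = 37.8
Terminal payoffs (S − K): max(80.45, 0) = 80.45, max(-15.1, 0) = 0, max(-59.2, 0) = 0
Node u (S = 136.5): V_u = 1/1.07·[0.6714·80.4500 + 0.3286·0.0000] = 50.4826
Node d (S = 63): V_d = 1/1.07·[0.6714·0.0000 + 0.3286·0.0000] = 0.0000
Node 0 (S = 105): V_0 = 1/1.07·[0.6714·50.4826 + 0.3286·0.0000] = 31.6780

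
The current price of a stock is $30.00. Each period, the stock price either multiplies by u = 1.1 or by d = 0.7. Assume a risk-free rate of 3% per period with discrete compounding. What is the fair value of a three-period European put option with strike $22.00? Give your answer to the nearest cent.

Risk-neutral probability p = (1 + 0.03 − 0.7)/(1.1 − 0.7) = 0.3300/0.4000 = 0.8250
Terminal stock prices: S_uuu = 39.93, S_uud = 25.41, S_udd = 16.17, S_ddd = 10.29
Terminal payoffs (K − S): max(-17.93, 0) = 0, max(-3.41, 0) = 0, max(5.83, 0) = 5.83, max(11.71, 0) = 11.71
Node uu (S = 36.3): V_uu = 1/1.03·[0.8250·0.0000 + 0.1750·0.0000] = 0.0000
Node ud (S = 23.1): V_ud = 1/1.03·[0.8250·0.0000 + 0.1750·5.8300] = 0.9905
Node dd (S = 14.7): V_dd = 1/1.03·[0.8250·5.8300 + 0.1750·11.7100] = 6.6592
Node u (S = 33): V_u = 1/1.03·[0.8250·0.0000 + 0.1750·0.9905] = 0.1683
Node d (S = 21): V_d = 1/1.03·[0.8250·0.9905 + 0.1750·6.6592] = 1.9248
Node 0 (S = 30): V_0 = 1/1.03·[0.8250·0.1683 + 0.1750·1.9248] = 0.4618

$0.46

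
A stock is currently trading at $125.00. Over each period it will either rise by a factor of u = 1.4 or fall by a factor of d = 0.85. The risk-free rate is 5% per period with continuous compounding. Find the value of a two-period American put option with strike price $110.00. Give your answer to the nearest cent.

$7.16

Risk-neutral probability p = (e^0.05 − 0.85)/(1.4 − 0.85) = 0.2013/0.5500 = 0.3659
Terminal stock prices: S_uu = 245, S_ud = 148.8, S_dd = 90.31
Terminal payoffs (K − S): max(-135, 0) = 0, max(-38.75, 0) = 0, max(19.69, 0) = 19.69
Node u (S = 175): continuation = e^(−0.05)·[0.3659·0.0000 + 0.6341·0.0000] = 0.0000; exercise value = 0.0000 ≤ continuation, so V_u = 0.0000
Node d (S = 106.2): continuation = e^(−0.05)·[0.3659·0.0000 + 0.6341·19.6875] = 11.8741; exercise value = 3.7500 ≤ continuation, so V_d = 11.8741
Node 0 (S = 125): continuation = e^(−0.05)·[0.3659·0.0000 + 0.6341·11.8741] = 7.1616; exercise value = 0.0000 ≤ continuation, so V_0 = 7.1616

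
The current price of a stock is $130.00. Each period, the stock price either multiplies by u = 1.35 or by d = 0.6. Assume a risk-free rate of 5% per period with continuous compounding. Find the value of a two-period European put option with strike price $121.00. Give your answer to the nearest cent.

Risk-neutral probability p = (e^0.05 − 0.6)/(1.35 − 0.6) = 0.4513/0.7500 = 0.6017
Terminal stock prices: S_uu = 236.9, S_ud = 105.3, S_dd = 46.8
Terminal payoffs (K − S): max(-115.9, 0) = 0, max(15.7, 0) = 15.7, max(74.2, 0) = 74.2
Node u (S = 175.5): V_u = e^(−0.05)·[0.6017·0.0000 + 0.3983·15.7000] = 5.9484
Node d (S = 78): V_d = e^(−0.05)·[0.6017·15.7000 + 0.3983·74.2000] = 37.0988
Node 0 (S = 130): V_0 = e^(−0.05)·[0.6017·5.9484 + 0.3983·37.0988] = 17.4605

$17.46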